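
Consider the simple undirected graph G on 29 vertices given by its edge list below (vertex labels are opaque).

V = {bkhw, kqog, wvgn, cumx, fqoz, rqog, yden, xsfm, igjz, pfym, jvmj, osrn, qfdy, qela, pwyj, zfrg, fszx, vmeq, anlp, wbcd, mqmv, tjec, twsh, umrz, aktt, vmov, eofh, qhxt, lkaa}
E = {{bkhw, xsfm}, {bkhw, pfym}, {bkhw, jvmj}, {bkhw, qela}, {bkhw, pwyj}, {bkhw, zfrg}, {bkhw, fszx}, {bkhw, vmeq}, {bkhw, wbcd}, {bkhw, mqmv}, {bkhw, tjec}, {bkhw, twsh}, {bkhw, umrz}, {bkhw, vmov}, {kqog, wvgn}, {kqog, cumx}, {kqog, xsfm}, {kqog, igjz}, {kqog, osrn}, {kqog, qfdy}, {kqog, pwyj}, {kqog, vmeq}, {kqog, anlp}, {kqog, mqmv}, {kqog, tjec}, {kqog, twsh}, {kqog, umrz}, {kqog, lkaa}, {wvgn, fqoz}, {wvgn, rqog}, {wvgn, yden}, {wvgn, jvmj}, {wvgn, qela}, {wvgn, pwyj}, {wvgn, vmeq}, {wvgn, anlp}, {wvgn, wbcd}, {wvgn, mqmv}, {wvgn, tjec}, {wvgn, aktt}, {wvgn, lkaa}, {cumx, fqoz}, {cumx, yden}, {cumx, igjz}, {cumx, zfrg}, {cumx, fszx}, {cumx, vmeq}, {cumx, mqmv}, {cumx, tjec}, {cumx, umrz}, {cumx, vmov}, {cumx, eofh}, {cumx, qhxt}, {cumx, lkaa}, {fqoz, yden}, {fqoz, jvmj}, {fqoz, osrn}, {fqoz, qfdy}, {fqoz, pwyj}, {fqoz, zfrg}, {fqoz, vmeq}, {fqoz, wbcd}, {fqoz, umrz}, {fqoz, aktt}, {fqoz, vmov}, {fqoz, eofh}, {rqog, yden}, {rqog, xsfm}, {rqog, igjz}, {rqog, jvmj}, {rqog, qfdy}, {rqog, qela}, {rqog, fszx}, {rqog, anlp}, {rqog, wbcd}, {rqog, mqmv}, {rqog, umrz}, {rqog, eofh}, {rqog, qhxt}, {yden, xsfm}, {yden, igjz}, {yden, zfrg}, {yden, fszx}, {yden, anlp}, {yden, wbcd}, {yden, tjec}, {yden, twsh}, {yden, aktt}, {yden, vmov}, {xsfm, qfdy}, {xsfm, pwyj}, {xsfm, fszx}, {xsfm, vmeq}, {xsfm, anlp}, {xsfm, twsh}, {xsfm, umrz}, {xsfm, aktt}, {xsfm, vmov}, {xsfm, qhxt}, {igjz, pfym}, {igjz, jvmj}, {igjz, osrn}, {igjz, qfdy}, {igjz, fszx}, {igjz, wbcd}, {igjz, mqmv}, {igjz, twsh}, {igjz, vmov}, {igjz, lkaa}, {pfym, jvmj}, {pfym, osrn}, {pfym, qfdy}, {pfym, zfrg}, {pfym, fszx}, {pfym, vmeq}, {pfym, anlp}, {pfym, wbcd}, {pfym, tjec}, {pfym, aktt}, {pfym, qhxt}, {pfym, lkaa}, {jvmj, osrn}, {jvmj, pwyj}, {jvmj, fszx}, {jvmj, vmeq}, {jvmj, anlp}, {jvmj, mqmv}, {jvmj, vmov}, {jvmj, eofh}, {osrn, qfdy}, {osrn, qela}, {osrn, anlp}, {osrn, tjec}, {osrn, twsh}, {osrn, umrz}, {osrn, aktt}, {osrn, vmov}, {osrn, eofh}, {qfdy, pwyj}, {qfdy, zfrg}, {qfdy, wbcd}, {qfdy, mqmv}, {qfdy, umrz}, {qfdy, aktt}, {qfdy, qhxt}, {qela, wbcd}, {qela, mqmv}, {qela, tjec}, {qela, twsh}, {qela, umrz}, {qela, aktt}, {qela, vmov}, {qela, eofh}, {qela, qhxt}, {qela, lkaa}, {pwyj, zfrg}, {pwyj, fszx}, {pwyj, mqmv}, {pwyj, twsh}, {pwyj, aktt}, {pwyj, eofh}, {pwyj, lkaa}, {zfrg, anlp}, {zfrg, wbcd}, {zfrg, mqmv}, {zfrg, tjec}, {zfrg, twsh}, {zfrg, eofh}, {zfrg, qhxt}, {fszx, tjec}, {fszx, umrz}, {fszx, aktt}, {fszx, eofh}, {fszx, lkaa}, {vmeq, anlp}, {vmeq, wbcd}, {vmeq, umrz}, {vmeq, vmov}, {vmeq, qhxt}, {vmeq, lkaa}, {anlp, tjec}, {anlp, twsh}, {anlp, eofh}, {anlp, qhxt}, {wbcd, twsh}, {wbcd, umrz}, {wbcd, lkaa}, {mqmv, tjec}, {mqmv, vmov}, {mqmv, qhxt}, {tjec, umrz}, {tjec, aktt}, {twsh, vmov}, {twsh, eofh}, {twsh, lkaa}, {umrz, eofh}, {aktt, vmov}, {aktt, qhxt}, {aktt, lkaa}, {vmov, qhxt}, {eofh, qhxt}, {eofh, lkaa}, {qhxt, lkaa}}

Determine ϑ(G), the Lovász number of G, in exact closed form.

sqrt(29)

N(qfdy) = {kqog, fqoz, rqog, xsfm, igjz, pfym, osrn, pwyj, zfrg, wbcd, mqmv, umrz, aktt, qhxt}, |N(qfdy)| = 14.
Vertex xsfm has 14 neighbors: bkhw, kqog, rqog, yden, qfdy, pwyj, fszx, vmeq, anlp, twsh, umrz, aktt, vmov, qhxt.
Vertex eofh has 14 neighbors: cumx, fqoz, rqog, jvmj, osrn, qela, pwyj, zfrg, fszx, anlp, twsh, umrz, qhxt, lkaa.
N(twsh) = {bkhw, kqog, yden, xsfm, igjz, osrn, qela, pwyj, zfrg, anlp, wbcd, vmov, eofh, lkaa}, |N(twsh)| = 14.
Every vertex has degree 14 (N=29); Paley(29): SR with (k,λ,μ)=(14,6,7).
spec(A) ≈ [14.0, 2.193, -3.193] (distinct, 3 d.p.).
λ_max=14, λ_min=-sqrt(29)/2 - 1/2; ϑ = −29·λ_min/(λ_max−λ_min) = sqrt(29).
ϑ(G) ≈ 5.385164807.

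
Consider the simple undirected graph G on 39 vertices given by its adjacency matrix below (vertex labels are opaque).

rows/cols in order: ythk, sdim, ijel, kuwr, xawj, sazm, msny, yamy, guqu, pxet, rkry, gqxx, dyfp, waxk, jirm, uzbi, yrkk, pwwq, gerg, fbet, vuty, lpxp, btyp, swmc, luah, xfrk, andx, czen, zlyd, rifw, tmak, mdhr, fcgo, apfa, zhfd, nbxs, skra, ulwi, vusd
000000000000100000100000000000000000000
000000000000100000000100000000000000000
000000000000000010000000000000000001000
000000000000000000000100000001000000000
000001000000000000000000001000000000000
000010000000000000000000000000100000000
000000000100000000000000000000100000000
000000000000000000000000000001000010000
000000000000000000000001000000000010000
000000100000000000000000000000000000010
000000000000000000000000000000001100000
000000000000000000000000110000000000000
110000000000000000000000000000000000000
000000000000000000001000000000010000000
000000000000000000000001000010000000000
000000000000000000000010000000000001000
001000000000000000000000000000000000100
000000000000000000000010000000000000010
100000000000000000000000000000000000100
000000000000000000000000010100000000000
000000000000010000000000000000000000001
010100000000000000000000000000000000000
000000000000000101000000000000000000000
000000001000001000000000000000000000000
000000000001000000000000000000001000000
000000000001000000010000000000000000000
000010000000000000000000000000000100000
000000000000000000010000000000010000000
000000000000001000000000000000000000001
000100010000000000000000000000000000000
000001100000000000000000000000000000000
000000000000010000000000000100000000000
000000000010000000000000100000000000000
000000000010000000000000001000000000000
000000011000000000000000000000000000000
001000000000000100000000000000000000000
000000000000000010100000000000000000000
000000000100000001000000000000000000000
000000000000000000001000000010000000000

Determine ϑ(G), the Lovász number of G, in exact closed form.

Vertex btyp has 2 neighbors: uzbi, pwwq.
N(sdim) = {dyfp, lpxp}, |N(sdim)| = 2.
N(skra) = {yrkk, gerg}, |N(skra)| = 2.
deg(tmak) = 2; N(tmak) = {sazm, msny}.
2-regular, N=39; this is C_{39}, the 39-cycle.
spec(A) ≈ [2.0, 1.9741, 1.89707, 1.77091, 1.59889, 1.38545, 1.13613, 0.85739, 0.55643, 0.24107, -0.08053, -0.40005, -0.70921, -1.0, -1.26489, -1.49702, -1.69038, -1.83996, -1.94188, -1.99351] (distinct, 5 d.p.).
λ_max=2, λ_min=-2*cos(pi/39); ϑ = −39·λ_min/(λ_max−λ_min) = 39*cos(pi/39)/(cos(pi/39) + 1).
ϑ(G) ≈ 19.46833241.
19 ≤ 39*cos(pi/39)/(cos(pi/39) + 1) ≤ 20: both strict.

39*cos(pi/39)/(cos(pi/39) + 1)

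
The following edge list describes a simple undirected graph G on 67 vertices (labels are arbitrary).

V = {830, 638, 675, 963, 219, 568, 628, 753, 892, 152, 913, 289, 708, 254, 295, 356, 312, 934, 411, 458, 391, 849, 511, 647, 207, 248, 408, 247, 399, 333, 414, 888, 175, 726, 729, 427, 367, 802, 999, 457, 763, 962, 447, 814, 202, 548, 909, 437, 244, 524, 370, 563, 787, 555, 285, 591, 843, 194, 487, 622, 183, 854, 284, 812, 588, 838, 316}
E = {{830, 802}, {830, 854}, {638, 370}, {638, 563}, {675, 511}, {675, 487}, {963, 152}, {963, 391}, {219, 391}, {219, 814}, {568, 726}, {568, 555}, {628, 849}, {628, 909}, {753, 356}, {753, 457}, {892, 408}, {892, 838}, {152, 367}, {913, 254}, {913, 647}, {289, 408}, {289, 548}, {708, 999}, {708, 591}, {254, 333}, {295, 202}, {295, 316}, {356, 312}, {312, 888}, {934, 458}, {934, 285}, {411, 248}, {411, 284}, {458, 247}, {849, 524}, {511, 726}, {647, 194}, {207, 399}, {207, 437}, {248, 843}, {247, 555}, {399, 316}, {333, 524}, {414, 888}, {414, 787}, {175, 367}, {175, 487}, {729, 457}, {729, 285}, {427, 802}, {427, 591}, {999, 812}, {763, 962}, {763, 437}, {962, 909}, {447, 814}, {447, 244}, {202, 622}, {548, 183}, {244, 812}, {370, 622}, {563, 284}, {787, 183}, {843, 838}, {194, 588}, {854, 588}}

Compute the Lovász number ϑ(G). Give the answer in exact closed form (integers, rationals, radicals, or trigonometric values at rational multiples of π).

N(312) = {356, 888}, |N(312)| = 2.
N(447) = {814, 244}, |N(447)| = 2.
N(675) = {511, 487}, |N(675)| = 2.
Vertex 411 has 2 neighbors: 248, 284.
Every vertex has degree 2 (N=67); this is C_{67}, the 67-cycle.
spec(A) ≈ [2.0, 1.99121, 1.96493, 1.92137, 1.86093, 1.78414, 1.69166, 1.58432, 1.46306, 1.32894, 1.18314, 1.02695, 0.86173, 0.68893, 0.51009, 0.32675, 0.14055, -0.04689, -0.23391, -0.41888, -0.60017, -0.77618, -0.94538, -1.10626, -1.25743, -1.39754, -1.52537, -1.6398, -1.73981, -1.82454, -1.89323, -1.94529, -1.98025, -1.9978] (distinct, 5 d.p.).
−67·(-2*cos(pi/67)) / ((2)−(-2*cos(pi/67))) = 67*cos(pi/67)/(cos(pi/67) + 1) = ϑ(G).
Numerically 33.48158.
33 ≤ 67*cos(pi/67)/(cos(pi/67) + 1) ≤ 34: both strict.

67*cos(pi/67)/(cos(pi/67) + 1)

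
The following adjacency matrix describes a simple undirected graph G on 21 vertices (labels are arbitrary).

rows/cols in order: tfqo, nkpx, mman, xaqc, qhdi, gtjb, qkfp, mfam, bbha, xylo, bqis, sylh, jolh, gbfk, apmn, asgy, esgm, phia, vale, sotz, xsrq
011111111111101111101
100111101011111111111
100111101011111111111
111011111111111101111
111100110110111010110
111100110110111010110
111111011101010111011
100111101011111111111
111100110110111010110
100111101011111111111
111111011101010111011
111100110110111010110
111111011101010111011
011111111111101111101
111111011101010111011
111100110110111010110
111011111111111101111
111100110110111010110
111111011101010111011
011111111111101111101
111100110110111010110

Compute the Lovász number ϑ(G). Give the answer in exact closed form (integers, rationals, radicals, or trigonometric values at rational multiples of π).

7

deg(gtjb) = 14; N(gtjb) = {tfqo, nkpx, mman, xaqc, qkfp, mfam, xylo, bqis, jolh, gbfk, apmn, esgm, vale, sotz}.
Vertex apmn has 16 neighbors: tfqo, nkpx, mman, xaqc, qhdi, gtjb, mfam, bbha, xylo, sylh, gbfk, asgy, esgm, phia, sotz, xsrq.
N(sylh) = {tfqo, nkpx, mman, xaqc, qkfp, mfam, xylo, bqis, jolh, gbfk, apmn, esgm, vale, sotz}, |N(sylh)| = 14.
N(jolh) = {tfqo, nkpx, mman, xaqc, qhdi, gtjb, mfam, bbha, xylo, sylh, gbfk, asgy, esgm, phia, sotz, xsrq}, |N(jolh)| = 16.
K_{7,5,4,3,2} (perfect); ϑ(G) = α(G) = max{7,5,4,3,2} = 7.
ϑ(G) ≈ 7.00000000.
Sandwich: α(G)=7 ≤ ϑ(G)=7 ≤ χ(Ḡ)=7 (collapsed).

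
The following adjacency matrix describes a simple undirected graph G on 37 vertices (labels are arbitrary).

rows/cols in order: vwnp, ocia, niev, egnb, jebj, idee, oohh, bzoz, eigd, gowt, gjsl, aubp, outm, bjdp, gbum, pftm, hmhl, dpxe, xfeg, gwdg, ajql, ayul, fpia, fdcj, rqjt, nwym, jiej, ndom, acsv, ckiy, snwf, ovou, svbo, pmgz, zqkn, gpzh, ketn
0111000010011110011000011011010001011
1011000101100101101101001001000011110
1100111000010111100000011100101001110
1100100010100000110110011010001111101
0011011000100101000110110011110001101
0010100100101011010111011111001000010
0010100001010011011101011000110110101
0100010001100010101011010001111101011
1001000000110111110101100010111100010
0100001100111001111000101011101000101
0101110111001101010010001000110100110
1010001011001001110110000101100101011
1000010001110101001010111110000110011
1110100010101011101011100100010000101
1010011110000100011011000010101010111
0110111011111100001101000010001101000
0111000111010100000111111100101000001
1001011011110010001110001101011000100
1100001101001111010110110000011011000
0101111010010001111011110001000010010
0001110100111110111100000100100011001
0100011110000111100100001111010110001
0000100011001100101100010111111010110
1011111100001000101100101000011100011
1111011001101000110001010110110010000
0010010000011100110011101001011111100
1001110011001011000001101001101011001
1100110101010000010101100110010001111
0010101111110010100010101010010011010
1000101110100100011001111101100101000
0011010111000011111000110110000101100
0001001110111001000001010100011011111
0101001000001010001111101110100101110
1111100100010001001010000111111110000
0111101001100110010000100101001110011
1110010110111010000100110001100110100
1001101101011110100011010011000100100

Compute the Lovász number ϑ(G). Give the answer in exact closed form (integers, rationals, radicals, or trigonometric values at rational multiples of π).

sqrt(37)

Vertex bjdp has 18 neighbors: vwnp, ocia, niev, jebj, eigd, gjsl, outm, gbum, pftm, hmhl, xfeg, ajql, ayul, fpia, nwym, ckiy, zqkn, ketn.
N(acsv) = {niev, jebj, oohh, bzoz, eigd, gowt, gjsl, aubp, gbum, hmhl, ajql, fpia, rqjt, jiej, ckiy, svbo, pmgz, gpzh}, |N(acsv)| = 18.
deg(ndom) = 18; N(ndom) = {vwnp, ocia, jebj, idee, bzoz, gowt, aubp, dpxe, gwdg, ayul, fpia, nwym, jiej, ckiy, pmgz, zqkn, gpzh, ketn}.
N(niev) = {vwnp, ocia, jebj, idee, oohh, aubp, bjdp, gbum, pftm, hmhl, fdcj, rqjt, nwym, acsv, snwf, pmgz, zqkn, gpzh}, |N(niev)| = 18.
37-vertex 18-regular graph: SR(37,18,8,9) — a Paley graph.
spec(A) ≈ [18.0, 2.541, -3.541] (distinct, 3 d.p.).
λ_max=18, λ_min=-sqrt(37)/2 - 1/2; ϑ = −37·λ_min/(λ_max−λ_min) = sqrt(37).
= 6.08276253… (decimal).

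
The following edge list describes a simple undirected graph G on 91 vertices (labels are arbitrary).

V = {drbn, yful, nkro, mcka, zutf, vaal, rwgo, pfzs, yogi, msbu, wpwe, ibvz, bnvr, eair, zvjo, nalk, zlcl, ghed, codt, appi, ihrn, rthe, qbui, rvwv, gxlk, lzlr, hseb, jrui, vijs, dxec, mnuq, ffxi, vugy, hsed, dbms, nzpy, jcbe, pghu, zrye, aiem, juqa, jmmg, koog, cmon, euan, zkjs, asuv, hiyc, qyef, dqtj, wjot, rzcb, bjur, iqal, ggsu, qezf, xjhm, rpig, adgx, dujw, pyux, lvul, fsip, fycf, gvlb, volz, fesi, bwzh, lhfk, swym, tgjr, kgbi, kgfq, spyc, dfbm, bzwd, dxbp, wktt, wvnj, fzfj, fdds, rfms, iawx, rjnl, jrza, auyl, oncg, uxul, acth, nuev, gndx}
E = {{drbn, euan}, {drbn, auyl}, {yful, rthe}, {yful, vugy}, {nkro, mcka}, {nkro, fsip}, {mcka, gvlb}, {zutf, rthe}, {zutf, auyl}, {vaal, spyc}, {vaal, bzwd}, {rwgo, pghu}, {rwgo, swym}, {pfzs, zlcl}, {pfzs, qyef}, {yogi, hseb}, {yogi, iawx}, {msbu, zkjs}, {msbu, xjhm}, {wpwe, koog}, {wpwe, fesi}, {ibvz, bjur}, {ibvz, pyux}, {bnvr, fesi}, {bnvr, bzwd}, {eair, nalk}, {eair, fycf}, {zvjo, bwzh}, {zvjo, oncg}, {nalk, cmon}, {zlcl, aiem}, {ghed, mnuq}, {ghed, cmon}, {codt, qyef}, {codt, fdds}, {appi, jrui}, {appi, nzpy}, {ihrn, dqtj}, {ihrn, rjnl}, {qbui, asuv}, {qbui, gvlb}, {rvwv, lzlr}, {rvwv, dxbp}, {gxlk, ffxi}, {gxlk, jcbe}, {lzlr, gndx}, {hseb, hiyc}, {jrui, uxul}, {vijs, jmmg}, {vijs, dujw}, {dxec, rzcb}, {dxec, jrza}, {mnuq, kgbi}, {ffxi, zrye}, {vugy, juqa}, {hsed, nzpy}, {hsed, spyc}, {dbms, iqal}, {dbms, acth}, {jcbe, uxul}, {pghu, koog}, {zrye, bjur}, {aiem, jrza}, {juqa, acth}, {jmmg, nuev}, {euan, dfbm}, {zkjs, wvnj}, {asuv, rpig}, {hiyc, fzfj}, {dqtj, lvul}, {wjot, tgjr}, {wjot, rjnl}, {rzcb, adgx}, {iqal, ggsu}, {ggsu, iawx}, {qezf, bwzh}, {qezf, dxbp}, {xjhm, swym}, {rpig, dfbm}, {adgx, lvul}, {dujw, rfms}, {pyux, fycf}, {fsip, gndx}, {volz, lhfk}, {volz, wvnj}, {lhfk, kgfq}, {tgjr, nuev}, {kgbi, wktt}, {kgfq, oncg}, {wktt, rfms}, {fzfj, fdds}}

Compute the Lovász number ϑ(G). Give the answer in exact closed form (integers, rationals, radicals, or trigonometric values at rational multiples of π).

91*cos(pi/91)/(cos(pi/91) + 1)

N(jcbe) = {gxlk, uxul}, |N(jcbe)| = 2.
N(dbms) = {iqal, acth}, |N(dbms)| = 2.
N(iqal) = {dbms, ggsu}, |N(iqal)| = 2.
N(koog) = {wpwe, pghu}, |N(koog)| = 2.
91-vertex 2-regular graph: the odd cycle C_{91}.
A has 46 distinct eigenvalues ≈ [2.0, 1.995, 1.981, 1.957, 1.924, 1.882, 1.831, 1.771, 1.703, 1.626, 1.542, 1.45, 1.352, 1.247, 1.136, 1.02, 0.899, 0.773, 0.644, 0.512, 0.377, 0.241, 0.104, -0.035, -0.172, -0.309, -0.445, -0.579, -0.709, -0.837, -0.96, -1.079, -1.192, -1.3, -1.402, -1.497, -1.585, -1.665, -1.738, -1.802, -1.858, -1.904, -1.942, -1.97, -1.989, -1.999].
λ_max=2, λ_min=-2*cos(pi/91); ϑ = −91·λ_min/(λ_max−λ_min) = 91*cos(pi/91)/(cos(pi/91) + 1).
Numerically 45.4864.
45 ≤ 91*cos(pi/91)/(cos(pi/91) + 1) ≤ 46: both strict.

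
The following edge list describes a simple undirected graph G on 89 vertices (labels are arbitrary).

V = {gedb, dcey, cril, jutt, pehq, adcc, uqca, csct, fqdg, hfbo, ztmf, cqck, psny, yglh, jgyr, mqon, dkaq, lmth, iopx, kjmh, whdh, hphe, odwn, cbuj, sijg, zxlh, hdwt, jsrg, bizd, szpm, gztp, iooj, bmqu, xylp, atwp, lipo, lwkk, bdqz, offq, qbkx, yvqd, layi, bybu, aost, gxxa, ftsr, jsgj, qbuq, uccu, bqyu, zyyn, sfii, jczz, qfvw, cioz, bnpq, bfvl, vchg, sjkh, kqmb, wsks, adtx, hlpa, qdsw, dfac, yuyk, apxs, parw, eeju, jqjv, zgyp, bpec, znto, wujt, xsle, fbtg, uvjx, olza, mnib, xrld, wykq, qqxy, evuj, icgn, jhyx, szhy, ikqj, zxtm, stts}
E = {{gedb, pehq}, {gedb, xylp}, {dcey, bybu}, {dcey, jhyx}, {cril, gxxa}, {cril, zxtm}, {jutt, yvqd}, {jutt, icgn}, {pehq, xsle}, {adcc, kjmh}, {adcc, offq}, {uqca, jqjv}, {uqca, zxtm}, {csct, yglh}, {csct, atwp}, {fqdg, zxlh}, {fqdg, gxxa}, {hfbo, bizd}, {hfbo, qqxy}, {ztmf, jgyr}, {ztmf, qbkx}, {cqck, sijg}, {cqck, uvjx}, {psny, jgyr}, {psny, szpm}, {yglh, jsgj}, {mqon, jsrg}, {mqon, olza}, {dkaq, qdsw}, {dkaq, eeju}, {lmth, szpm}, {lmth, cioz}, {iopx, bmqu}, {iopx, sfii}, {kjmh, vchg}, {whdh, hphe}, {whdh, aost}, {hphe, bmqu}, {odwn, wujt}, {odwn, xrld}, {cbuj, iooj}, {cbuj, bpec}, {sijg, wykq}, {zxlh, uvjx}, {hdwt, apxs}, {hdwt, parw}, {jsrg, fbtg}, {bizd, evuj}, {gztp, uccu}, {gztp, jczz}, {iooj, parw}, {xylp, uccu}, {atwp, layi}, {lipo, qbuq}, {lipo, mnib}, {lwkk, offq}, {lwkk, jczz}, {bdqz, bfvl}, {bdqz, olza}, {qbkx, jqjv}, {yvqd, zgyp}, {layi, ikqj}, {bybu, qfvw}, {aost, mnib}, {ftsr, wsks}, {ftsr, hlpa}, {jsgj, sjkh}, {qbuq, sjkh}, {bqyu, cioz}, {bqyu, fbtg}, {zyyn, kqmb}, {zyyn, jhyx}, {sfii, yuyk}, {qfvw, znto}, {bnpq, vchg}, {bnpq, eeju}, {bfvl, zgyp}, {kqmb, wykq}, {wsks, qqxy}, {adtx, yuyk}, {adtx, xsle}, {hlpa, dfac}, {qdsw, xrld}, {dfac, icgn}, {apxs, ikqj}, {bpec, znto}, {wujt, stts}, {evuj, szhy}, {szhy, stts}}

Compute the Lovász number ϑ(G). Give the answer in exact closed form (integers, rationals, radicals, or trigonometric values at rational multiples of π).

Vertex gedb has 2 neighbors: pehq, xylp.
Vertex offq has 2 neighbors: adcc, lwkk.
deg(cioz) = 2; N(cioz) = {lmth, bqyu}.
deg(jczz) = 2; N(jczz) = {gztp, lwkk}.
Every vertex has degree 2 (N=89); this is C_{89}, the 89-cycle.
The 45 distinct eigenvalues: [2.0, 1.995, 1.98, 1.955, 1.921, 1.877, 1.823, 1.761, 1.689, 1.61, 1.522, 1.427, 1.324, 1.215, 1.1, 0.98, 0.854, 0.724, 0.591, 0.455, 0.316, 0.176, 0.035, -0.106, -0.246, -0.386, -0.523, -0.658, -0.79, -0.917, -1.04, -1.158, -1.27, -1.376, -1.475, -1.567, -1.651, -1.726, -1.793, -1.851, -1.9, -1.939, -1.969, -1.989, -1.999].
λ_max=2, λ_min=-2*cos(pi/89); ϑ = −89·λ_min/(λ_max−λ_min) = 89*cos(pi/89)/(cos(pi/89) + 1).
ϑ(G) ≈ 44.48614.
Lovász sandwich 44 ≤ 89*cos(pi/89)/(cos(pi/89) + 1) ≤ 45: both strict.

89*cos(pi/89)/(cos(pi/89) + 1)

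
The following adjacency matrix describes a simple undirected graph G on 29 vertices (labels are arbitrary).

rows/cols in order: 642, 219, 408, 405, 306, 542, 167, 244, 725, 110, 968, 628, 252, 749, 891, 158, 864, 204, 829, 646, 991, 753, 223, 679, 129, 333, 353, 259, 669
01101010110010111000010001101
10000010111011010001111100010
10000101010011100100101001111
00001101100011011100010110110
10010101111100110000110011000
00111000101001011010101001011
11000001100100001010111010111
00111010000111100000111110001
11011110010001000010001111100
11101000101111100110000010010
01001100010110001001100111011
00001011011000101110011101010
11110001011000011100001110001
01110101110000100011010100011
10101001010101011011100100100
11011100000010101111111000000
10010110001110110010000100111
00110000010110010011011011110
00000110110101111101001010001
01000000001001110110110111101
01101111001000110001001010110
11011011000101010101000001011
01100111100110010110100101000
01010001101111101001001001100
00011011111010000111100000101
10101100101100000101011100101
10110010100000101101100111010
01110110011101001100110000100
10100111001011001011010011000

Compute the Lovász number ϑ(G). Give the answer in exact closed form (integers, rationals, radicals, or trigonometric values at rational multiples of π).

sqrt(29)

deg(753) = 14; N(753) = {642, 219, 405, 306, 167, 244, 628, 749, 158, 204, 646, 333, 259, 669}.
N(542) = {408, 405, 306, 725, 968, 749, 158, 864, 829, 991, 223, 333, 259, 669}, |N(542)| = 14.
Vertex 642 has 14 neighbors: 219, 408, 306, 167, 725, 110, 252, 891, 158, 864, 753, 333, 353, 669.
N(158) = {642, 219, 405, 306, 542, 252, 891, 864, 204, 829, 646, 991, 753, 223}, |N(158)| = 14.
14-regular, N=29; strongly regular (29,14,6,7).
A has 3 distinct eigenvalues ≈ [14.0, 2.1926, -3.1926].
−29·(-sqrt(29)/2 - 1/2) / ((14)−(-sqrt(29)/2 - 1/2)) = sqrt(29) = ϑ(G).
≈ 5.385164807 (to 9 d.p.).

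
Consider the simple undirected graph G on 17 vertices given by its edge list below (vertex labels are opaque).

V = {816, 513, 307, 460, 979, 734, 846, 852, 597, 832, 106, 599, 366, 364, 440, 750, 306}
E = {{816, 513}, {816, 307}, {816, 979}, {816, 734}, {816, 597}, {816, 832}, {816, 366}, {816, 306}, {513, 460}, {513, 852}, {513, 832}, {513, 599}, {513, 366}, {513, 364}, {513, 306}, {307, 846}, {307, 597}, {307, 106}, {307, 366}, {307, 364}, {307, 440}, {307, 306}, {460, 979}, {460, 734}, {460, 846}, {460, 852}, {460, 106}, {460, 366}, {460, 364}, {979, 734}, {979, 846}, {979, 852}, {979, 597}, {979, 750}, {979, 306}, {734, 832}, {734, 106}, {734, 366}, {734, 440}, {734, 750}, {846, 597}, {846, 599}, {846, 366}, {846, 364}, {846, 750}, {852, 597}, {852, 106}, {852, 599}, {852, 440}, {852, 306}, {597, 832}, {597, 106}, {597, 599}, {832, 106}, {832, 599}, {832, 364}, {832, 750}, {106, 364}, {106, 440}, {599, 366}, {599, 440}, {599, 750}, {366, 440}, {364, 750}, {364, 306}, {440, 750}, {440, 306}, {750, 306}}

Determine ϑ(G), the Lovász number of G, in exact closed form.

sqrt(17)

deg(366) = 8; N(366) = {816, 513, 307, 460, 734, 846, 599, 440}.
Vertex 106 has 8 neighbors: 307, 460, 734, 852, 597, 832, 364, 440.
N(979) = {816, 460, 734, 846, 852, 597, 750, 306}, |N(979)| = 8.
N(750) = {979, 734, 846, 832, 599, 364, 440, 306}, |N(750)| = 8.
Regular of degree 8 on 17 vertices: Paley(17): SR with (k,λ,μ)=(8,3,4).
The 3 distinct eigenvalues: [8.0, 1.56155, -2.56155].
With N=17: ϑ(G) = 17·(-(-sqrt(17)/2 - 1/2))/(8−(-sqrt(17)/2 - 1/2)) = sqrt(17).
= 4.12311… (decimal).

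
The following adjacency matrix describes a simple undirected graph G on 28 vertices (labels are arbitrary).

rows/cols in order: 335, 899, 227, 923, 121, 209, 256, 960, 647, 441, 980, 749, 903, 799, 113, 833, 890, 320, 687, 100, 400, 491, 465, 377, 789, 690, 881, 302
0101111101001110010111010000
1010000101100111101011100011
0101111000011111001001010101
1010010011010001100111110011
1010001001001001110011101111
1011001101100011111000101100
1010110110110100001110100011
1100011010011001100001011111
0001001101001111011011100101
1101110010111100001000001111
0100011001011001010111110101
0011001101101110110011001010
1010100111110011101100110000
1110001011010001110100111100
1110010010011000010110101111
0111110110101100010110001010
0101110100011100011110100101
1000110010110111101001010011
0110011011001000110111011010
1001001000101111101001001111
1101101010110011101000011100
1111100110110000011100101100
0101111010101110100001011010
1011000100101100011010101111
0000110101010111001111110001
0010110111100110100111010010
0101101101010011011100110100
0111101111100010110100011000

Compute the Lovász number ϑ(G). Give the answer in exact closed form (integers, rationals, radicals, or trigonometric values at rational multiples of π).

deg(833) = 15; N(833) = {899, 227, 923, 121, 209, 960, 647, 980, 903, 799, 320, 100, 400, 789, 881}.
deg(100) = 15; N(100) = {335, 923, 256, 980, 903, 799, 113, 833, 890, 687, 491, 789, 690, 881, 302}.
Vertex 687 has 15 neighbors: 899, 227, 209, 256, 647, 441, 903, 890, 320, 100, 400, 491, 377, 789, 881.
Vertex 465 has 15 neighbors: 899, 923, 121, 209, 256, 647, 980, 903, 799, 113, 890, 491, 377, 789, 881.
15-regular, N=28; this is K(8,2), the Kneser graph.
A has 3 distinct eigenvalues ≈ [15.0, 1.0, -5.0].
Lovász: ϑ = −28(-5)/(15+-1*(-5)) = 7.
ϑ(G) ≈ 7.00000000.

7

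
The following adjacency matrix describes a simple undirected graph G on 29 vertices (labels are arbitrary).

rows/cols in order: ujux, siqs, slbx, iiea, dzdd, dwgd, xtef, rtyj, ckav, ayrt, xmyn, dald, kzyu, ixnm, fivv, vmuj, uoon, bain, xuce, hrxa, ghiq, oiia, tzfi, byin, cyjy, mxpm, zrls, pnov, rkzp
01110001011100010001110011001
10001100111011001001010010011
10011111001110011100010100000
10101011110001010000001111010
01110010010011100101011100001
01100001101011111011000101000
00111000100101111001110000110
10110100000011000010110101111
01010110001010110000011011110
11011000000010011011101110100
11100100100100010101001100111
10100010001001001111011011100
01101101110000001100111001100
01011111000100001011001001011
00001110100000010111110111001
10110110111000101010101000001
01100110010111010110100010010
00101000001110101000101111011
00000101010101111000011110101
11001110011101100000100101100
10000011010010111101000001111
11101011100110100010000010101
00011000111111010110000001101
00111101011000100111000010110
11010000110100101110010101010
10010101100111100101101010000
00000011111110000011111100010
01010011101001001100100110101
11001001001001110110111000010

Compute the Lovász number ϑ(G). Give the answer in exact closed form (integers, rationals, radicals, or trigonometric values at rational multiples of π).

N(ixnm) = {siqs, iiea, dzdd, dwgd, xtef, rtyj, dald, uoon, xuce, hrxa, tzfi, mxpm, pnov, rkzp}, |N(ixnm)| = 14.
N(hrxa) = {ujux, siqs, dzdd, dwgd, xtef, ayrt, xmyn, dald, ixnm, fivv, ghiq, byin, mxpm, zrls}, |N(hrxa)| = 14.
N(iiea) = {ujux, slbx, dzdd, xtef, rtyj, ckav, ayrt, ixnm, vmuj, tzfi, byin, cyjy, mxpm, pnov}, |N(iiea)| = 14.
deg(xmyn) = 14; N(xmyn) = {ujux, siqs, slbx, dwgd, ckav, dald, vmuj, bain, hrxa, tzfi, byin, zrls, pnov, rkzp}.
14-regular, N=29; SR(29,14,6,7) — a Paley graph.
The 3 distinct eigenvalues: [14.0, 2.193, -3.193].
Lovász: ϑ = −29(-sqrt(29)/2 - 1/2)/(14+-(-sqrt(29)/2 - 1/2)) = sqrt(29).
= 5.3852… (decimal).

sqrt(29)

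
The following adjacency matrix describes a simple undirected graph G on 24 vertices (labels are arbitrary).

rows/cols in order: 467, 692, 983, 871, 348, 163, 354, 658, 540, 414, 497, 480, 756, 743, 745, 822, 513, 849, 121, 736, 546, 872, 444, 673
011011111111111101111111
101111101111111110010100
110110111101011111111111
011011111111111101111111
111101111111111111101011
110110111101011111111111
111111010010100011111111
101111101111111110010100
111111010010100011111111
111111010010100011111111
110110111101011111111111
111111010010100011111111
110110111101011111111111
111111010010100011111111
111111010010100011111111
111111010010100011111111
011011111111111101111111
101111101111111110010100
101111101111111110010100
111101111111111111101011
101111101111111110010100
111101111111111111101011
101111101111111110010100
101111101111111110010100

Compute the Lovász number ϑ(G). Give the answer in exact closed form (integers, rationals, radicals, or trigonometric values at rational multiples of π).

N(736) = {467, 692, 983, 871, 163, 354, 658, 540, 414, 497, 480, 756, 743, 745, 822, 513, 849, 121, 546, 444, 673}, |N(736)| = 21.
deg(983) = 20; N(983) = {467, 692, 871, 348, 354, 658, 540, 414, 480, 743, 745, 822, 513, 849, 121, 736, 546, 872, 444, 673}.
Vertex 849 has 17 neighbors: 467, 983, 871, 348, 163, 354, 540, 414, 497, 480, 756, 743, 745, 822, 513, 736, 872.
deg(480) = 17; N(480) = {467, 692, 983, 871, 348, 163, 658, 497, 756, 513, 849, 121, 736, 546, 872, 444, 673}.
G = K_{7,7,4,3,3}: α = 7 = χ(Ḡ), so ϑ = 7.
≈ 7.000000000 (to 9 d.p.).
Sandwich: α(G)=7 ≤ ϑ(G)=7 ≤ χ(Ḡ)=7 (collapsed).

7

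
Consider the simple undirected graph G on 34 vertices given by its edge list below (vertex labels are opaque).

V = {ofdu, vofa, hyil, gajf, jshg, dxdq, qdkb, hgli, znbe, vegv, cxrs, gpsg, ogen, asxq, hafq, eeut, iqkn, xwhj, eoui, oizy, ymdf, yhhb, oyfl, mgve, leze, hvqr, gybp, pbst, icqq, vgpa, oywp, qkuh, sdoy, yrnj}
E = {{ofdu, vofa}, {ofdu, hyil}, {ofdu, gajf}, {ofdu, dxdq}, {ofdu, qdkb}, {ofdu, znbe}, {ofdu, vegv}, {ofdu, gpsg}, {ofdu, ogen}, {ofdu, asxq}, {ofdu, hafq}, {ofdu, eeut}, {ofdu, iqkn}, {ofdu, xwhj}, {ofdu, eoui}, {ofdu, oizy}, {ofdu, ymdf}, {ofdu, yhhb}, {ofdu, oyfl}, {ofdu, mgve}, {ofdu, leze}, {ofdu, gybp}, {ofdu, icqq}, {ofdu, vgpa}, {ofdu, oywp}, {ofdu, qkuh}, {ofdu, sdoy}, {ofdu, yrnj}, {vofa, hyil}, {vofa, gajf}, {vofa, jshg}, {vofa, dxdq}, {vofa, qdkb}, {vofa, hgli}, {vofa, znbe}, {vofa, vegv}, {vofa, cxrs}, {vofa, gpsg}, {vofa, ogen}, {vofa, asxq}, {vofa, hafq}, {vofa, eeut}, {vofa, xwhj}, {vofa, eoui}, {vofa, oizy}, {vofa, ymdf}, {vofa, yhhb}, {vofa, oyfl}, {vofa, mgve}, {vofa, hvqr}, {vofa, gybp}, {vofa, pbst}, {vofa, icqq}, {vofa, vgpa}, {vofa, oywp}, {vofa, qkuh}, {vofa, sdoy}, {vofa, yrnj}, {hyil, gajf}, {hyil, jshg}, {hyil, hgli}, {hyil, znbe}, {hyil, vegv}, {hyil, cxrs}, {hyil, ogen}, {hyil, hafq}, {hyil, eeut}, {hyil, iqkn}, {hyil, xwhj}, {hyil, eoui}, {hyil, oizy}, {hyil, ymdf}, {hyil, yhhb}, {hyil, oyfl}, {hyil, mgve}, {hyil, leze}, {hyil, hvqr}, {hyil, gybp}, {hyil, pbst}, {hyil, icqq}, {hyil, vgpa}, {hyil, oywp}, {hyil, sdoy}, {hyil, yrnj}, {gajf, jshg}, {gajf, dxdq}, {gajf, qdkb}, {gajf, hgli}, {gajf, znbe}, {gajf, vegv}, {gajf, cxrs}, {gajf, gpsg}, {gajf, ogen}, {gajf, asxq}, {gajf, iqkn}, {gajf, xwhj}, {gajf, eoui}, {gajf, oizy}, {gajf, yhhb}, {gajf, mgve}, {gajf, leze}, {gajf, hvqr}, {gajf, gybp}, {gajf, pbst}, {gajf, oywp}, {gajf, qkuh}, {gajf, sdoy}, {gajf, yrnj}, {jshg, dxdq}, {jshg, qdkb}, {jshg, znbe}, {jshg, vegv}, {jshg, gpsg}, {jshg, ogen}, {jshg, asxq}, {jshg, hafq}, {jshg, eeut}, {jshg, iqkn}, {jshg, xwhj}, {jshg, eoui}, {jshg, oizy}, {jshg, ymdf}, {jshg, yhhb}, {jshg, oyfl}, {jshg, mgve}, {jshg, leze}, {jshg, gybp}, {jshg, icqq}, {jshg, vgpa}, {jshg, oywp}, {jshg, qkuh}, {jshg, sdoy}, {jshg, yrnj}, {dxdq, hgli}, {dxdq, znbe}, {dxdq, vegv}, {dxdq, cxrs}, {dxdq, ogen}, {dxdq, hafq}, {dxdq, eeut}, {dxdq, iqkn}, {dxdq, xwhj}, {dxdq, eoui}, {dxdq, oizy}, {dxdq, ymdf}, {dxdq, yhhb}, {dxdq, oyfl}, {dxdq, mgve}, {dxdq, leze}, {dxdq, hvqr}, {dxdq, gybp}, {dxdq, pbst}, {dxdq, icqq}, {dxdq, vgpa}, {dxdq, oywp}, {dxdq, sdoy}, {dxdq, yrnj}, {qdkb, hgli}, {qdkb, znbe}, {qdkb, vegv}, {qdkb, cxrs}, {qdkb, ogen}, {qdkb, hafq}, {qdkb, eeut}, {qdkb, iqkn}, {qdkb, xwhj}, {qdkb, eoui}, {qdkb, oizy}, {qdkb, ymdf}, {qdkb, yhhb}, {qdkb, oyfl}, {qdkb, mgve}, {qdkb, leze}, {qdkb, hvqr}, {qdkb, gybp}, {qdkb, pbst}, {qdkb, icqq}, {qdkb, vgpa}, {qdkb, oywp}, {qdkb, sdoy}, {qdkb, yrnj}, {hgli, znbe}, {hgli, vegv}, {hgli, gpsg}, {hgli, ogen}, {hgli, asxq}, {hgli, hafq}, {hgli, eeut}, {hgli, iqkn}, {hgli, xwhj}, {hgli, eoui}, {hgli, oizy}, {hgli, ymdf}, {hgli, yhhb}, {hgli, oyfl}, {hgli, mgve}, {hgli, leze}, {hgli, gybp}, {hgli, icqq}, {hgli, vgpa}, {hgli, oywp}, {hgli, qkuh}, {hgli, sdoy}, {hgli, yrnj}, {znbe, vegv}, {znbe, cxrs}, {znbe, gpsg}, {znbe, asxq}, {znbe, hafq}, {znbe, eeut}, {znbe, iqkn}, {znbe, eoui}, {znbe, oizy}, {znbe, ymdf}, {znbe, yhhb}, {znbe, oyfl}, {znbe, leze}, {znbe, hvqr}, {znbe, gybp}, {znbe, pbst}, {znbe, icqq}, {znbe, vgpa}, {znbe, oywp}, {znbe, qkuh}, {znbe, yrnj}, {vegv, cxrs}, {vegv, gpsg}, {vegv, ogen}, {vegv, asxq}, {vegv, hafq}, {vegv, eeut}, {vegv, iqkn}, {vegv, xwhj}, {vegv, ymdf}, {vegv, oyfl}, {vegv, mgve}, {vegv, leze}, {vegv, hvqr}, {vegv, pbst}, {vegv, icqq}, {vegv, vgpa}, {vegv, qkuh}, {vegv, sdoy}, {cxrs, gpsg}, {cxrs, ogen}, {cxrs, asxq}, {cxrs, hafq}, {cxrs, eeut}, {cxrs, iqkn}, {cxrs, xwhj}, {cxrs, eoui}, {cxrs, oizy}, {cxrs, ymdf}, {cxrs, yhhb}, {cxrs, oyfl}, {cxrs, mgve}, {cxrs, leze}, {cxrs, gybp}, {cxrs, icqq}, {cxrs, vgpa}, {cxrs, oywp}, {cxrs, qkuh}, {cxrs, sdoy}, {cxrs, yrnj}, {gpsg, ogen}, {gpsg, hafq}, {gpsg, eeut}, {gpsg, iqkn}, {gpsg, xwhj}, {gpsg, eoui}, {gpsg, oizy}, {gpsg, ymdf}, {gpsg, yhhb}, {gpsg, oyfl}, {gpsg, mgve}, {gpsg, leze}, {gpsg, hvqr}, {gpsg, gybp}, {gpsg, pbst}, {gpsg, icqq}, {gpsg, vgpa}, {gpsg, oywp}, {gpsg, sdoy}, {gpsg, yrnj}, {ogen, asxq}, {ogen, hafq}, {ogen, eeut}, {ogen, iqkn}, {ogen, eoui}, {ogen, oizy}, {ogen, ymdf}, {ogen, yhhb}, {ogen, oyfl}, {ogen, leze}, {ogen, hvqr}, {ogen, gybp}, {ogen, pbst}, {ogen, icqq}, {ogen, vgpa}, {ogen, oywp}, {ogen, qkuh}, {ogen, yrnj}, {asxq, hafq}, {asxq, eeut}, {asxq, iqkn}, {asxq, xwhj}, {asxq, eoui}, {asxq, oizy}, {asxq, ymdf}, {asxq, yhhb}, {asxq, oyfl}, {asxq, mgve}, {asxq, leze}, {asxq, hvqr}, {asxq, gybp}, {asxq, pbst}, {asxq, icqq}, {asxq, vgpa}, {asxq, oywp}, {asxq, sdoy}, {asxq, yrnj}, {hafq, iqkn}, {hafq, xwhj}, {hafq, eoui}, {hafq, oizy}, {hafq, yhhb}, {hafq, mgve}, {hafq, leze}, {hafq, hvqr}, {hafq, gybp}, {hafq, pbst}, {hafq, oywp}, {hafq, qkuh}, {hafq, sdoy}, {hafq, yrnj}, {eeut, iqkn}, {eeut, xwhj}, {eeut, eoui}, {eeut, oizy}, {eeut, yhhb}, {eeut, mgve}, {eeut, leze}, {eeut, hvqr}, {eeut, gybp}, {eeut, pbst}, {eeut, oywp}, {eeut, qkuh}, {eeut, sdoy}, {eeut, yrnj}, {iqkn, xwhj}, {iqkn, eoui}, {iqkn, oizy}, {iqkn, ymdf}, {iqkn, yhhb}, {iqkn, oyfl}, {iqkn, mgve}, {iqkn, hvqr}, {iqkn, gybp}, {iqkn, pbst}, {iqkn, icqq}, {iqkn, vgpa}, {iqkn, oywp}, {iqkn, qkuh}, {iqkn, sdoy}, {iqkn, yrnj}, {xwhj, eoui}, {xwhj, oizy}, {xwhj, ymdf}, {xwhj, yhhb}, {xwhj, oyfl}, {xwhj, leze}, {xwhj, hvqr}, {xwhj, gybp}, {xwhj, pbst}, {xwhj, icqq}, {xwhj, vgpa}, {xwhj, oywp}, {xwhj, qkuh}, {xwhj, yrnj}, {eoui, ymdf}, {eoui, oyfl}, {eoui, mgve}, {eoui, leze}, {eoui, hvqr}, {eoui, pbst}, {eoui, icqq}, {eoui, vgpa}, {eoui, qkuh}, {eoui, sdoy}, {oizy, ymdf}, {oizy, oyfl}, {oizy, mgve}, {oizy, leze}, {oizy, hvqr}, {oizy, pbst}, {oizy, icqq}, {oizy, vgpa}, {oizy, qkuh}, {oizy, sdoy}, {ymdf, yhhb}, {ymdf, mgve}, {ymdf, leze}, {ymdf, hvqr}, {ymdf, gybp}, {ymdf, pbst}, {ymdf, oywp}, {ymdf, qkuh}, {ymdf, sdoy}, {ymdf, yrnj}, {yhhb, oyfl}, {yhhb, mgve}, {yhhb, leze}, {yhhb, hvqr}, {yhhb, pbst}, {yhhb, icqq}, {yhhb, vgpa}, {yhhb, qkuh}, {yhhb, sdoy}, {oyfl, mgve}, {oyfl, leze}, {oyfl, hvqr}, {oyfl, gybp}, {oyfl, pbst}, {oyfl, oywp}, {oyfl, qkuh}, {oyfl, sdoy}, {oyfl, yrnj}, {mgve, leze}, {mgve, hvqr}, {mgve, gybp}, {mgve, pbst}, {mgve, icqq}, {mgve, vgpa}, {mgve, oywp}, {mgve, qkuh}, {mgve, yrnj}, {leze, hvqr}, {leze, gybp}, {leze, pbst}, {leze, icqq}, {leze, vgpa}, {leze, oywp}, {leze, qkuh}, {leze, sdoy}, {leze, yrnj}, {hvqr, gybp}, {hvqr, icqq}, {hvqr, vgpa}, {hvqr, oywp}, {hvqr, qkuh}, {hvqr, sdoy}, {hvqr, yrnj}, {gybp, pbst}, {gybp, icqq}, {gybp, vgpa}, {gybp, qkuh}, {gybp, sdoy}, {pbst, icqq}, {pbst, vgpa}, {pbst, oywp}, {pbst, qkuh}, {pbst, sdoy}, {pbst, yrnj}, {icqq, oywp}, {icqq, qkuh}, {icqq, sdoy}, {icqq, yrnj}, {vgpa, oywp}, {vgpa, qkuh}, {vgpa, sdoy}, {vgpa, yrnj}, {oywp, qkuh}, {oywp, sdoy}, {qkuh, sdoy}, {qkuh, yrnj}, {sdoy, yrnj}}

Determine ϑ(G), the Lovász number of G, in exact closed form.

7

Vertex ymdf has 27 neighbors: ofdu, vofa, hyil, jshg, dxdq, qdkb, hgli, znbe, vegv, cxrs, gpsg, ogen, asxq, iqkn, xwhj, eoui, oizy, yhhb, mgve, leze, hvqr, gybp, pbst, oywp, qkuh, sdoy, yrnj.
N(hafq) = {ofdu, vofa, hyil, jshg, dxdq, qdkb, hgli, znbe, vegv, cxrs, gpsg, ogen, asxq, iqkn, xwhj, eoui, oizy, yhhb, mgve, leze, hvqr, gybp, pbst, oywp, qkuh, sdoy, yrnj}, |N(hafq)| = 27.
N(vofa) = {ofdu, hyil, gajf, jshg, dxdq, qdkb, hgli, znbe, vegv, cxrs, gpsg, ogen, asxq, hafq, eeut, xwhj, eoui, oizy, ymdf, yhhb, oyfl, mgve, hvqr, gybp, pbst, icqq, vgpa, oywp, qkuh, sdoy, yrnj}, |N(vofa)| = 31.
N(cxrs) = {vofa, hyil, gajf, dxdq, qdkb, znbe, vegv, gpsg, ogen, asxq, hafq, eeut, iqkn, xwhj, eoui, oizy, ymdf, yhhb, oyfl, mgve, leze, gybp, icqq, vgpa, oywp, qkuh, sdoy, yrnj}, |N(cxrs)| = 28.
6 parts of sizes [7, 7, 6, 6, 5, 3]; α(G) = 7 = ϑ (perfect).
Numerically 7.0000000.
Sandwich: α(G)=7 ≤ ϑ(G)=7 ≤ χ(Ḡ)=7 (collapsed).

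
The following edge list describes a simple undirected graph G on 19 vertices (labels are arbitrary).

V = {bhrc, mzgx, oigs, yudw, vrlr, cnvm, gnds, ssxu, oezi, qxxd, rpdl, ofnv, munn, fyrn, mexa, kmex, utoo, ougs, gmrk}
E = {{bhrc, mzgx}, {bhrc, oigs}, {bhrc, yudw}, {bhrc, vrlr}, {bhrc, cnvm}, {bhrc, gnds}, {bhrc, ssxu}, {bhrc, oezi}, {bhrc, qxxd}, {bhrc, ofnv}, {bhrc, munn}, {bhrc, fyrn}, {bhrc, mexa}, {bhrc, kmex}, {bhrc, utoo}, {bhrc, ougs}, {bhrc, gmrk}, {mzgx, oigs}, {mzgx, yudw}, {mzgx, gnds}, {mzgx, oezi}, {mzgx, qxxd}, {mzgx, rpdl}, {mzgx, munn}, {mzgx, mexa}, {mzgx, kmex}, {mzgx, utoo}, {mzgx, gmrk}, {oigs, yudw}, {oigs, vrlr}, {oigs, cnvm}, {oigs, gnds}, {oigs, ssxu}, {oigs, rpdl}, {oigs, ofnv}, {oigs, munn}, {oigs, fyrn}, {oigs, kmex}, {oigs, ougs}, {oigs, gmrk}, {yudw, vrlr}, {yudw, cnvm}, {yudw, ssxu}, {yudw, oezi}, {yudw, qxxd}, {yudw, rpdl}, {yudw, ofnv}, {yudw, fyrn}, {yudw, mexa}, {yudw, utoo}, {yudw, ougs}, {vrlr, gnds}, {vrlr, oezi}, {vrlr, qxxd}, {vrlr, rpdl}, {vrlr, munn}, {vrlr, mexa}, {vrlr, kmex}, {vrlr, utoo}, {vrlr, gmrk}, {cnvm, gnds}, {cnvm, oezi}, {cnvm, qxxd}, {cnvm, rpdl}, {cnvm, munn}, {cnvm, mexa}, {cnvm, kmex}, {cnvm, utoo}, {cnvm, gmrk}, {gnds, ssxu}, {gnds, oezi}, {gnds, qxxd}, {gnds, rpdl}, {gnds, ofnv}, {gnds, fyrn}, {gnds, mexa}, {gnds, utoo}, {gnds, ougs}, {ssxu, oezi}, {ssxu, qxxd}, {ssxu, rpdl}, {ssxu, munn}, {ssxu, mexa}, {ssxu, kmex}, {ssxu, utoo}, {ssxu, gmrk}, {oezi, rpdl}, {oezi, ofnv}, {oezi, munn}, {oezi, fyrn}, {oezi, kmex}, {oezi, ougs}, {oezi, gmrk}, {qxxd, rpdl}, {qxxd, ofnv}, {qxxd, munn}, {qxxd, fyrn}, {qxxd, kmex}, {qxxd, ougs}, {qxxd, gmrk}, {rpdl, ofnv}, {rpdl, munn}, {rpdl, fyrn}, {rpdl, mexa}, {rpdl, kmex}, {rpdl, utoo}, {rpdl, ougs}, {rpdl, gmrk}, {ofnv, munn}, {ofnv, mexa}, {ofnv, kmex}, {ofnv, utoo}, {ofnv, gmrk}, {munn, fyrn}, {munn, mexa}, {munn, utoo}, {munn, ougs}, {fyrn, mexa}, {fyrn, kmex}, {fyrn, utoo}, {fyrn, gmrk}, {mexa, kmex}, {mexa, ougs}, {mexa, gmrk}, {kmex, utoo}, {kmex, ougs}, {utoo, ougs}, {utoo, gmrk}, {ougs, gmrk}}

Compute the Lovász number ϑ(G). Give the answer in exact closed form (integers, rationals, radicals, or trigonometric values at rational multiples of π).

7

deg(utoo) = 14; N(utoo) = {bhrc, mzgx, yudw, vrlr, cnvm, gnds, ssxu, rpdl, ofnv, munn, fyrn, kmex, ougs, gmrk}.
deg(gmrk) = 14; N(gmrk) = {bhrc, mzgx, oigs, vrlr, cnvm, ssxu, oezi, qxxd, rpdl, ofnv, fyrn, mexa, utoo, ougs}.
N(bhrc) = {mzgx, oigs, yudw, vrlr, cnvm, gnds, ssxu, oezi, qxxd, ofnv, munn, fyrn, mexa, kmex, utoo, ougs, gmrk}, |N(bhrc)| = 17.
deg(oigs) = 14; N(oigs) = {bhrc, mzgx, yudw, vrlr, cnvm, gnds, ssxu, rpdl, ofnv, munn, fyrn, kmex, ougs, gmrk}.
K_{7,5,5,2} (perfect); ϑ(G) = α(G) = max{7,5,5,2} = 7.
≈ 7.0000000 (to 7 d.p.).
Lovász sandwich 7 ≤ 7 ≤ 7: collapsed.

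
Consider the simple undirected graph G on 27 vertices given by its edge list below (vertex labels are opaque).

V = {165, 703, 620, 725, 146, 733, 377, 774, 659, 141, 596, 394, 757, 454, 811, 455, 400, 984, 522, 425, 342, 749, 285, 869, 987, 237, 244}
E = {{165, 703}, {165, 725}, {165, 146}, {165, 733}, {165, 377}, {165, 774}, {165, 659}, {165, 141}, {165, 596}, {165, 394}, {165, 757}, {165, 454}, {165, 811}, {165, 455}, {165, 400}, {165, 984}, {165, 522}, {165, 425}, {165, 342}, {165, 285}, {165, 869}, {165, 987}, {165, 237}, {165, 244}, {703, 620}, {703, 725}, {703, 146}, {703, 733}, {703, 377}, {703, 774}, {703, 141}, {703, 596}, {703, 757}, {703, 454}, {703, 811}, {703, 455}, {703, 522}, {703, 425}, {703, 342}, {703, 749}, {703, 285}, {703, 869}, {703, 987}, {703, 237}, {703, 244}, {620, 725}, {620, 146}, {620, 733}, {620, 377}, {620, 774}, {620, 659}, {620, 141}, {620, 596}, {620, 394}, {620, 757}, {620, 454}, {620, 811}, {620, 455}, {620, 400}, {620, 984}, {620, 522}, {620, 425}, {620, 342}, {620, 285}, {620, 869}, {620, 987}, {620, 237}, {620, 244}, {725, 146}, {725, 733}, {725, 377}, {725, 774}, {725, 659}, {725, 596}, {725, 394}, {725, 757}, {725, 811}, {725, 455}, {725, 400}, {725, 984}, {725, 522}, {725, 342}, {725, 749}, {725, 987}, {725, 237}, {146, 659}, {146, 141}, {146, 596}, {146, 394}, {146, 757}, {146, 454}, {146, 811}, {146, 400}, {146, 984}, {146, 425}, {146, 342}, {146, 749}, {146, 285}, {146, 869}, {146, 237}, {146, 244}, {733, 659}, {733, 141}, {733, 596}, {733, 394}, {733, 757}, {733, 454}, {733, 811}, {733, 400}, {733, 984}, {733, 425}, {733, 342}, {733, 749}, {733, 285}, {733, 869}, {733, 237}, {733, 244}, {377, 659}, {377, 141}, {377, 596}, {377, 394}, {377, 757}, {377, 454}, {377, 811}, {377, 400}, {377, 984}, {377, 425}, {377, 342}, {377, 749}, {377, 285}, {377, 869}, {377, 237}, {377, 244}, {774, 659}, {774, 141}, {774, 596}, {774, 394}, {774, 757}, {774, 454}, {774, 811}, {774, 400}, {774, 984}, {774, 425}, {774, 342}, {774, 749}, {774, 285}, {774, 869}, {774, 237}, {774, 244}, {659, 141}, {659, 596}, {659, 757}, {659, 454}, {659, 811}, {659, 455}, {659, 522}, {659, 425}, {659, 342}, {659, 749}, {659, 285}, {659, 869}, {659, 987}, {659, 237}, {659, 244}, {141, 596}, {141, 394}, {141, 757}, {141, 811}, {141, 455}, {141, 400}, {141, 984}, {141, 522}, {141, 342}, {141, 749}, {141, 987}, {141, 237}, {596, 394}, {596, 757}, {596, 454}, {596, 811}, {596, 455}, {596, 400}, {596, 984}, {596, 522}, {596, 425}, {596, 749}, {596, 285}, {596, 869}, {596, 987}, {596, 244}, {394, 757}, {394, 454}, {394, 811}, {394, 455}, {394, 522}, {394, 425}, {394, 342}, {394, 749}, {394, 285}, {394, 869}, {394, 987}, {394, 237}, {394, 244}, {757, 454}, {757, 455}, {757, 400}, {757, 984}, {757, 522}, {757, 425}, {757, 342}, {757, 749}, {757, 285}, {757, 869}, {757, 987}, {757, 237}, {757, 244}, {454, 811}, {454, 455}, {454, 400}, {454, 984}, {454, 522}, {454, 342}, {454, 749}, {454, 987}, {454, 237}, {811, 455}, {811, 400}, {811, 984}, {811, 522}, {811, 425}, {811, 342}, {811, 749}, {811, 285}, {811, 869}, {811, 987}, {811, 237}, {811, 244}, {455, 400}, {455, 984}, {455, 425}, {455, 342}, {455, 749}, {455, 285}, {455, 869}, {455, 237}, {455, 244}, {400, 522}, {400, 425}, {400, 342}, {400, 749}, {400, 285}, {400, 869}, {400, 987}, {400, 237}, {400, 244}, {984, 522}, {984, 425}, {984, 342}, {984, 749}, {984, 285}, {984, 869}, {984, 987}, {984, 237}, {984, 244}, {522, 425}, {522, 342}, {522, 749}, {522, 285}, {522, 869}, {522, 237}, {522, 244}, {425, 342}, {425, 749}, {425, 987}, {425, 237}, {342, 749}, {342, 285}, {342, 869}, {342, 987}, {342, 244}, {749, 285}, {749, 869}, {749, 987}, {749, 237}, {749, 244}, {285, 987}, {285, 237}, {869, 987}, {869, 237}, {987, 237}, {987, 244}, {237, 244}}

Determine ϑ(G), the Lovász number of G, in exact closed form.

deg(237) = 24; N(237) = {165, 703, 620, 725, 146, 733, 377, 774, 659, 141, 394, 757, 454, 811, 455, 400, 984, 522, 425, 749, 285, 869, 987, 244}.
N(811) = {165, 703, 620, 725, 146, 733, 377, 774, 659, 141, 596, 394, 454, 455, 400, 984, 522, 425, 342, 749, 285, 869, 987, 237, 244}, |N(811)| = 25.
deg(522) = 20; N(522) = {165, 703, 620, 725, 659, 141, 596, 394, 757, 454, 811, 400, 984, 425, 342, 749, 285, 869, 237, 244}.
Vertex 869 has 20 neighbors: 165, 703, 620, 146, 733, 377, 774, 659, 596, 394, 757, 811, 455, 400, 984, 522, 342, 749, 987, 237.
6 parts of sizes [7, 7, 5, 3, 3, 2]; α(G) = 7 = ϑ (perfect).
ϑ(G) ≈ 7.0000.
Lovász sandwich 7 ≤ 7 ≤ 7: collapsed.

7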